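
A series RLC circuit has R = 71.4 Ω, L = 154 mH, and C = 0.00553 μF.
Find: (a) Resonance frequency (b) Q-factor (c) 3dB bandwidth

Step 1 — Resonance: ω₀ = 1/√(LC) = 1/√(0.154·5.53e-09) = 3.427e+04 rad/s.
Step 2 — f₀ = ω₀/(2π) = 5454 Hz.
Step 3 — Series Q: Q = ω₀L/R = 3.427e+04·0.154/71.4 = 73.91.
Step 4 — Bandwidth: Δω = ω₀/Q = 463.6 rad/s; BW = Δω/(2π) = 73.79 Hz.

(a) f₀ = 5454 Hz  (b) Q = 73.91  (c) BW = 73.79 Hz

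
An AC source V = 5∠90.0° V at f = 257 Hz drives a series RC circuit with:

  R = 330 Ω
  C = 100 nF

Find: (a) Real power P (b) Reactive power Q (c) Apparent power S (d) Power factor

Step 1 — Angular frequency: ω = 2π·f = 2π·257 = 1615 rad/s.
Step 2 — Component impedances:
  R: Z = R = 330 Ω
  C: Z = 1/(jωC) = -j/(ω·C) = 0 - j6193 Ω
Step 3 — Series combination: Z_total = R + C = 330 - j6193 Ω = 6202∠-86.9° Ω.
Step 4 — Source phasor: V = 5∠90.0° V = 0 + j5 V.
Step 5 — Current: I = V / Z = -0.0008051 + j4.29e-05 A = 0.0008062∠176.9° A.
Step 6 — Complex power: S = V·I* = 0.0002145 - j0.004026 VA.
Step 7 — Real power: P = Re(S) = 0.0002145 W.
Step 8 — Reactive power: Q = Im(S) = -0.004026 VAR.
Step 9 — Apparent power: |S| = 0.004031 VA.
Step 10 — Power factor: PF = P/|S| = 0.05321 (leading).

(a) P = 0.0002145 W  (b) Q = -0.004026 VAR  (c) S = 0.004031 VA  (d) PF = 0.05321 (leading)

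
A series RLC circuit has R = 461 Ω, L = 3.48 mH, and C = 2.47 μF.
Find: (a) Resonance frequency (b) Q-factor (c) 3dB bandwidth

Step 1 — Resonance: ω₀ = 1/√(LC) = 1/√(0.00348·2.47e-06) = 1.079e+04 rad/s.
Step 2 — f₀ = ω₀/(2π) = 1717 Hz.
Step 3 — Series Q: Q = ω₀L/R = 1.079e+04·0.00348/461 = 0.08142.
Step 4 — Bandwidth: Δω = ω₀/Q = 1.325e+05 rad/s; BW = Δω/(2π) = 2.108e+04 Hz.

(a) f₀ = 1717 Hz  (b) Q = 0.08142  (c) BW = 2.108e+04 Hz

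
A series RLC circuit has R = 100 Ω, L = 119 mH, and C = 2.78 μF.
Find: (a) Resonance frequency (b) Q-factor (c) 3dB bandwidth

Step 1 — Resonance: ω₀ = 1/√(LC) = 1/√(0.119·2.78e-06) = 1739 rad/s.
Step 2 — f₀ = ω₀/(2π) = 276.7 Hz.
Step 3 — Series Q: Q = ω₀L/R = 1739·0.119/100 = 2.069.
Step 4 — Bandwidth: Δω = ω₀/Q = 840.3 rad/s; BW = Δω/(2π) = 133.7 Hz.

(a) f₀ = 276.7 Hz  (b) Q = 2.069  (c) BW = 133.7 Hz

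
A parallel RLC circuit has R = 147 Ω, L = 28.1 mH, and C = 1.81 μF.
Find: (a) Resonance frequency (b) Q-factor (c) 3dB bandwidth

Step 1 — Resonance: ω₀ = 1/√(LC) = 1/√(0.0281·1.81e-06) = 4434 rad/s.
Step 2 — f₀ = ω₀/(2π) = 705.7 Hz.
Step 3 — Parallel Q: Q = R/(ω₀L) = 147/(4434·0.0281) = 1.18.
Step 4 — Bandwidth: Δω = ω₀/Q = 3758 rad/s; BW = Δω/(2π) = 598.2 Hz.

(a) f₀ = 705.7 Hz  (b) Q = 1.18  (c) BW = 598.2 Hz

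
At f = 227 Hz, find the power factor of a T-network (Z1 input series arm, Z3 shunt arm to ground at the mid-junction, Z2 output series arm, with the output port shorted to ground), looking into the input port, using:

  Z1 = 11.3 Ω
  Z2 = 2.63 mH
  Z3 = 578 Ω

Step 1 — Angular frequency: ω = 2π·f = 2π·227 = 1426 rad/s.
Step 2 — Component impedances:
  Z1: Z = R = 11.3 Ω
  Z2: Z = jωL = j·1426·0.00263 = 0 + j3.751 Ω
  Z3: Z = R = 578 Ω
Step 3 — With the output port shorted to ground, the output series arm Z2 runs from the junction to ground; the shunt arm Z3 also runs from the junction to ground. They appear in parallel: Z3 || Z2 = 0.02434 + j3.751 Ω.
Step 4 — Series with input arm Z1: Z_in = Z1 + (Z3 || Z2) = 11.32 + j3.751 Ω = 11.93∠18.3° Ω.
Step 5 — Power factor: PF = cos(φ) = Re(Z)/|Z| = 11.324/11.929 = 0.9493.
Step 6 — Type: Im(Z) = 3.751 ⇒ lagging (phase φ = 18.3°).

PF = 0.9493 (lagging, φ = 18.3°)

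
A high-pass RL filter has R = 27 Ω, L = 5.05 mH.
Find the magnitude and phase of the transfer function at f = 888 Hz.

Step 1 — Angular frequency: ω = 2π·888 = 5579 rad/s.
Step 2 — Transfer function: H(jω) = jωL/(R + jωL).
Step 3 — Numerator jωL = j·28.18; denominator R + jωL = 27 + j28.18.
Step 4 — H = 0.5213 + j0.4995.
Step 5 — Magnitude: |H| = 0.722 (-2.8 dB); phase: φ = 43.8°.

|H| = 0.722 (-2.8 dB), φ = 43.8°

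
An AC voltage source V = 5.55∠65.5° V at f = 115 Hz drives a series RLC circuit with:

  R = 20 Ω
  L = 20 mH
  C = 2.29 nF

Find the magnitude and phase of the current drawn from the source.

Step 1 — Angular frequency: ω = 2π·f = 2π·115 = 722.6 rad/s.
Step 2 — Component impedances:
  R: Z = R = 20 Ω
  L: Z = jωL = j·722.6·0.02 = 0 + j14.45 Ω
  C: Z = 1/(jωC) = -j/(ω·C) = 0 - j6.043e+05 Ω
Step 3 — Series combination: Z_total = R + L + C = 20 - j6.043e+05 Ω = 6.043e+05∠-90.0° Ω.
Step 4 — Source phasor: V = 5.55∠65.5° V = 2.302 + j5.05 V.
Step 5 — Ohm's law: I = V / Z_total = (2.302 + j5.05) / (20 - j6.043e+05) = -8.357e-06 + j3.809e-06 A.
Step 6 — Convert to polar: |I| = 9.184e-06 A, ∠I = 155.5°.

I = 9.184e-06∠155.5° A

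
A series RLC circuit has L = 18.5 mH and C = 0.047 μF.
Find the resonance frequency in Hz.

Step 1 — Resonance condition Im(Z)=0 gives ω₀ = 1/√(LC).
Step 2 — ω₀ = 1/√(0.0185·4.7e-08) = 3.391e+04 rad/s.
Step 3 — f₀ = ω₀/(2π) = 5397 Hz.

f₀ = 5397 Hz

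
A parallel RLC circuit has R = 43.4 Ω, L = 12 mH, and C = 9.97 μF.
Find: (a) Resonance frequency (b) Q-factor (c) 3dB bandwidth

Step 1 — Resonance: ω₀ = 1/√(LC) = 1/√(0.012·9.97e-06) = 2891 rad/s.
Step 2 — f₀ = ω₀/(2π) = 460.1 Hz.
Step 3 — Parallel Q: Q = R/(ω₀L) = 43.4/(2891·0.012) = 1.251.
Step 4 — Bandwidth: Δω = ω₀/Q = 2311 rad/s; BW = Δω/(2π) = 367.8 Hz.

(a) f₀ = 460.1 Hz  (b) Q = 1.251  (c) BW = 367.8 Hz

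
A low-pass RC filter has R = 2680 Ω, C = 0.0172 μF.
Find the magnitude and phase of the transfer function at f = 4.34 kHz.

Step 1 — Angular frequency: ω = 2π·4340 = 2.727e+04 rad/s.
Step 2 — Transfer function: H(jω) = 1/(1 + jωRC).
Step 3 — Denominator: 1 + jωRC = 1 + j·2.727e+04·2680·1.72e-08 = 1 + j1.257.
Step 4 — H = 0.3876 - j0.4872.
Step 5 — Magnitude: |H| = 0.6226 (-4.1 dB); phase: φ = -51.5°.

|H| = 0.6226 (-4.1 dB), φ = -51.5°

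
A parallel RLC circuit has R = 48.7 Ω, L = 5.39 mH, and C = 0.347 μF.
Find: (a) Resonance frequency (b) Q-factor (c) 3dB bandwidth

Step 1 — Resonance: ω₀ = 1/√(LC) = 1/√(0.00539·3.47e-07) = 2.312e+04 rad/s.
Step 2 — f₀ = ω₀/(2π) = 3680 Hz.
Step 3 — Parallel Q: Q = R/(ω₀L) = 48.7/(2.312e+04·0.00539) = 0.3908.
Step 4 — Bandwidth: Δω = ω₀/Q = 5.918e+04 rad/s; BW = Δω/(2π) = 9418 Hz.

(a) f₀ = 3680 Hz  (b) Q = 0.3908  (c) BW = 9418 Hz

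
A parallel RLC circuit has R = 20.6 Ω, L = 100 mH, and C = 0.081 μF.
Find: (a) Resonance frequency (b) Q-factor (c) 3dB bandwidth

Step 1 — Resonance: ω₀ = 1/√(LC) = 1/√(0.1·8.1e-08) = 1.111e+04 rad/s.
Step 2 — f₀ = ω₀/(2π) = 1768 Hz.
Step 3 — Parallel Q: Q = R/(ω₀L) = 20.6/(1.111e+04·0.1) = 0.01854.
Step 4 — Bandwidth: Δω = ω₀/Q = 5.993e+05 rad/s; BW = Δω/(2π) = 9.538e+04 Hz.

(a) f₀ = 1768 Hz  (b) Q = 0.01854  (c) BW = 9.538e+04 Hz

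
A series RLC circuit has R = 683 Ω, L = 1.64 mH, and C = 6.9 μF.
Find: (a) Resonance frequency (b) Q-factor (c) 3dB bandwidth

Step 1 — Resonance: ω₀ = 1/√(LC) = 1/√(0.00164·6.9e-06) = 9401 rad/s.
Step 2 — f₀ = ω₀/(2π) = 1496 Hz.
Step 3 — Series Q: Q = ω₀L/R = 9401·0.00164/683 = 0.02257.
Step 4 — Bandwidth: Δω = ω₀/Q = 4.165e+05 rad/s; BW = Δω/(2π) = 6.628e+04 Hz.

(a) f₀ = 1496 Hz  (b) Q = 0.02257  (c) BW = 6.628e+04 Hz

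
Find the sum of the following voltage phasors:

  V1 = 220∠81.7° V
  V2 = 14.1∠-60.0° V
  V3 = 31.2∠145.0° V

Step 1 — Convert each phasor to rectangular form:
  V1 = 220·(cos(81.7°) + j·sin(81.7°)) = 31.76 + j217.7 V
  V2 = 14.1·(cos(-60.0°) + j·sin(-60.0°)) = 7.05 - j12.21 V
  V3 = 31.2·(cos(145.0°) + j·sin(145.0°)) = -25.56 + j17.9 V
Step 2 — Sum components: V_total = 13.25 + j223.4 V.
Step 3 — Convert to polar: |V_total| = 223.8 V, ∠V_total = 86.6°.

V_total = 223.8∠86.6° V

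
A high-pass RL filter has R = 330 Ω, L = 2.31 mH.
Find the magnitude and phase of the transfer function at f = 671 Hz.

Step 1 — Angular frequency: ω = 2π·671 = 4216 rad/s.
Step 2 — Transfer function: H(jω) = jωL/(R + jωL).
Step 3 — Numerator jωL = j·9.739; denominator R + jωL = 330 + j9.739.
Step 4 — H = 0.0008702 + j0.02949.
Step 5 — Magnitude: |H| = 0.0295 (-30.6 dB); phase: φ = 88.3°.

|H| = 0.0295 (-30.6 dB), φ = 88.3°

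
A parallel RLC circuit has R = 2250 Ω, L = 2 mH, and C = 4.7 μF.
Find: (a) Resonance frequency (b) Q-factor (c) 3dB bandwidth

Step 1 — Resonance: ω₀ = 1/√(LC) = 1/√(0.002·4.7e-06) = 1.031e+04 rad/s.
Step 2 — f₀ = ω₀/(2π) = 1642 Hz.
Step 3 — Parallel Q: Q = R/(ω₀L) = 2250/(1.031e+04·0.002) = 109.1.
Step 4 — Bandwidth: Δω = ω₀/Q = 94.56 rad/s; BW = Δω/(2π) = 15.05 Hz.

(a) f₀ = 1642 Hz  (b) Q = 109.1  (c) BW = 15.05 Hz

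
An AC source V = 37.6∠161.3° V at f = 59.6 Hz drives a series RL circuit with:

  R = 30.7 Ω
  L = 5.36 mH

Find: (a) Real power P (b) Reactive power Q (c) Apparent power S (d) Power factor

Step 1 — Angular frequency: ω = 2π·f = 2π·59.6 = 374.5 rad/s.
Step 2 — Component impedances:
  R: Z = R = 30.7 Ω
  L: Z = jωL = j·374.5·0.00536 = 0 + j2.007 Ω
Step 3 — Series combination: Z_total = R + L = 30.7 + j2.007 Ω = 30.77∠3.7° Ω.
Step 4 — Source phasor: V = 37.6∠161.3° V = -35.62 + j12.06 V.
Step 5 — Current: I = V / Z = -1.13 + j0.4665 A = 1.222∠157.6° A.
Step 6 — Complex power: S = V·I* = 45.85 + j2.998 VA.
Step 7 — Real power: P = Re(S) = 45.85 W.
Step 8 — Reactive power: Q = Im(S) = 2.998 VAR.
Step 9 — Apparent power: |S| = 45.95 VA.
Step 10 — Power factor: PF = P/|S| = 0.9979 (lagging).

(a) P = 45.85 W  (b) Q = 2.998 VAR  (c) S = 45.95 VA  (d) PF = 0.9979 (lagging)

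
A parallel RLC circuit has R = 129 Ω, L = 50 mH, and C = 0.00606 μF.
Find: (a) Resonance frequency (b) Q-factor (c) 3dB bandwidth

Step 1 — Resonance: ω₀ = 1/√(LC) = 1/√(0.05·6.06e-09) = 5.745e+04 rad/s.
Step 2 — f₀ = ω₀/(2π) = 9143 Hz.
Step 3 — Parallel Q: Q = R/(ω₀L) = 129/(5.745e+04·0.05) = 0.04491.
Step 4 — Bandwidth: Δω = ω₀/Q = 1.279e+06 rad/s; BW = Δω/(2π) = 2.036e+05 Hz.

(a) f₀ = 9143 Hz  (b) Q = 0.04491  (c) BW = 2.036e+05 Hz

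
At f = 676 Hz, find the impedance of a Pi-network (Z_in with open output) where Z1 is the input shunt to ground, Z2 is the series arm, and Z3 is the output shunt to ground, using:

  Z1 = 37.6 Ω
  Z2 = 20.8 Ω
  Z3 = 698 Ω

Step 1 — Angular frequency: ω = 2π·f = 2π·676 = 4247 rad/s.
Step 2 — Component impedances:
  Z1: Z = R = 37.6 Ω
  Z2: Z = R = 20.8 Ω
  Z3: Z = R = 698 Ω
Step 3 — With open output, the series arm Z2 and the output shunt Z3 appear in series to ground: Z2 + Z3 = 718.8 Ω.
Step 4 — Parallel with input shunt Z1: Z_in = Z1 || (Z2 + Z3) = 35.73 Ω = 35.73∠0.0° Ω.

Z = 35.73 Ω = 35.73∠0.0° Ω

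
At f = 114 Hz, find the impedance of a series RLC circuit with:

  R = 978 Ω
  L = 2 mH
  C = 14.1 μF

Step 1 — Angular frequency: ω = 2π·f = 2π·114 = 716.3 rad/s.
Step 2 — Component impedances:
  R: Z = R = 978 Ω
  L: Z = jωL = j·716.3·0.002 = 0 + j1.433 Ω
  C: Z = 1/(jωC) = -j/(ω·C) = 0 - j99.01 Ω
Step 3 — Series combination: Z_total = R + L + C = 978 - j97.58 Ω = 982.9∠-5.7° Ω.

Z = 978 - j97.58 Ω = 982.9∠-5.7° Ω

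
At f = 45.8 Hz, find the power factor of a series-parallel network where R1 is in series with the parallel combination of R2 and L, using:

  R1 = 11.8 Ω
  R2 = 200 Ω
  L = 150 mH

Step 1 — Angular frequency: ω = 2π·f = 2π·45.8 = 287.8 rad/s.
Step 2 — Component impedances:
  R1: Z = R = 11.8 Ω
  R2: Z = R = 200 Ω
  L: Z = jωL = j·287.8·0.15 = 0 + j43.17 Ω
Step 3 — Parallel branch: R2 || L = 1/(1/R2 + 1/L) = 8.902 + j41.24 Ω.
Step 4 — Series with R1: Z_total = R1 + (R2 || L) = 20.7 + j41.24 Ω = 46.15∠63.3° Ω.
Step 5 — Power factor: PF = cos(φ) = Re(Z)/|Z| = 20.702/46.148 = 0.4486.
Step 6 — Type: Im(Z) = 41.24 ⇒ lagging (phase φ = 63.3°).

PF = 0.4486 (lagging, φ = 63.3°)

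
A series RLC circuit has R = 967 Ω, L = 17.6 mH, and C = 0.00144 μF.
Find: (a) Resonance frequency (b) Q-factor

Step 1 — Resonance condition Im(Z)=0 gives ω₀ = 1/√(LC).
Step 2 — ω₀ = 1/√(0.0176·1.44e-09) = 1.986e+05 rad/s.
Step 3 — f₀ = ω₀/(2π) = 3.161e+04 Hz.
Step 4 — Series Q: Q = ω₀L/R = 1.986e+05·0.0176/967 = 3.615.

(a) f₀ = 3.161e+04 Hz  (b) Q = 3.615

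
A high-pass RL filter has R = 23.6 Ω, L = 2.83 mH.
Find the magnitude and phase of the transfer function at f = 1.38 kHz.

Step 1 — Angular frequency: ω = 2π·1380 = 8671 rad/s.
Step 2 — Transfer function: H(jω) = jωL/(R + jωL).
Step 3 — Numerator jωL = j·24.54; denominator R + jωL = 23.6 + j24.54.
Step 4 — H = 0.5195 + j0.4996.
Step 5 — Magnitude: |H| = 0.7208 (-2.8 dB); phase: φ = 43.9°.

|H| = 0.7208 (-2.8 dB), φ = 43.9°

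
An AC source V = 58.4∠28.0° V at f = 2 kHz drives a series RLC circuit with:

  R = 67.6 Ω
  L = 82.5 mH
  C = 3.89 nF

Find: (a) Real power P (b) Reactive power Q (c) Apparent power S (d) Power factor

Step 1 — Angular frequency: ω = 2π·f = 2π·2000 = 1.257e+04 rad/s.
Step 2 — Component impedances:
  R: Z = R = 67.6 Ω
  L: Z = jωL = j·1.257e+04·0.0825 = 0 + j1037 Ω
  C: Z = 1/(jωC) = -j/(ω·C) = 0 - j2.046e+04 Ω
Step 3 — Series combination: Z_total = R + L + C = 67.6 - j1.942e+04 Ω = 1.942e+04∠-89.8° Ω.
Step 4 — Source phasor: V = 58.4∠28.0° V = 51.56 + j27.42 V.
Step 5 — Current: I = V / Z = -0.001403 + j0.00266 A = 0.003007∠117.8° A.
Step 6 — Complex power: S = V·I* = 0.0006113 - j0.1756 VA.
Step 7 — Real power: P = Re(S) = 0.0006113 W.
Step 8 — Reactive power: Q = Im(S) = -0.1756 VAR.
Step 9 — Apparent power: |S| = 0.1756 VA.
Step 10 — Power factor: PF = P/|S| = 0.003481 (leading).

(a) P = 0.0006113 W  (b) Q = -0.1756 VAR  (c) S = 0.1756 VA  (d) PF = 0.003481 (leading)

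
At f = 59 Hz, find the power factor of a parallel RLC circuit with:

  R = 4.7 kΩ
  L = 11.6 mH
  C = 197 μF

Step 1 — Angular frequency: ω = 2π·f = 2π·59 = 370.7 rad/s.
Step 2 — Component impedances:
  R: Z = R = 4700 Ω
  L: Z = jωL = j·370.7·0.0116 = 0 + j4.3 Ω
  C: Z = 1/(jωC) = -j/(ω·C) = 0 - j13.69 Ω
Step 3 — Parallel combination: 1/Z_total = 1/R + 1/L + 1/C; Z_total = 0.008362 + j6.269 Ω = 6.269∠89.9° Ω.
Step 4 — Power factor: PF = cos(φ) = Re(Z)/|Z| = 0.008362/6.269 = 0.001334.
Step 5 — Type: Im(Z) = 6.269 ⇒ lagging (phase φ = 89.9°).

PF = 0.001334 (lagging, φ = 89.9°)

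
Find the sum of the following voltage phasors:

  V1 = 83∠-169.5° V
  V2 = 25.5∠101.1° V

Step 1 — Convert each phasor to rectangular form:
  V1 = 83·(cos(-169.5°) + j·sin(-169.5°)) = -81.61 - j15.13 V
  V2 = 25.5·(cos(101.1°) + j·sin(101.1°)) = -4.909 + j25.02 V
Step 2 — Sum components: V_total = -86.52 + j9.897 V.
Step 3 — Convert to polar: |V_total| = 87.08 V, ∠V_total = 173.5°.

V_total = 87.08∠173.5° V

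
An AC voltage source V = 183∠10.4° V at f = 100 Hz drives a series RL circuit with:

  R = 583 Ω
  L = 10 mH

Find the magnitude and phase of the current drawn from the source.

Step 1 — Angular frequency: ω = 2π·f = 2π·100 = 628.3 rad/s.
Step 2 — Component impedances:
  R: Z = R = 583 Ω
  L: Z = jωL = j·628.3·0.01 = 0 + j6.283 Ω
Step 3 — Series combination: Z_total = R + L = 583 + j6.283 Ω = 583∠0.6° Ω.
Step 4 — Source phasor: V = 183∠10.4° V = 180 + j33.04 V.
Step 5 — Ohm's law: I = V / Z_total = (180 + j33.04) / (583 + j6.283) = 0.3093 + j0.05333 A.
Step 6 — Convert to polar: |I| = 0.3139 A, ∠I = 9.8°.

I = 0.3139∠9.8° A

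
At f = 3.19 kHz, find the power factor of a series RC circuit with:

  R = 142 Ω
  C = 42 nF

Step 1 — Angular frequency: ω = 2π·f = 2π·3190 = 2.004e+04 rad/s.
Step 2 — Component impedances:
  R: Z = R = 142 Ω
  C: Z = 1/(jωC) = -j/(ω·C) = 0 - j1188 Ω
Step 3 — Series combination: Z_total = R + C = 142 - j1188 Ω = 1196∠-83.2° Ω.
Step 4 — Power factor: PF = cos(φ) = Re(Z)/|Z| = 142/1196 = 0.1187.
Step 5 — Type: Im(Z) = -1188 ⇒ leading (phase φ = -83.2°).

PF = 0.1187 (leading, φ = -83.2°)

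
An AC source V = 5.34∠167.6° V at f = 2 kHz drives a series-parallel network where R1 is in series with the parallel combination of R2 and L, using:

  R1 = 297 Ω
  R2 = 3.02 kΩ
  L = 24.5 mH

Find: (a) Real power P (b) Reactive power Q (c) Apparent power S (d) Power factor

Step 1 — Angular frequency: ω = 2π·f = 2π·2000 = 1.257e+04 rad/s.
Step 2 — Component impedances:
  R1: Z = R = 297 Ω
  R2: Z = R = 3020 Ω
  L: Z = jωL = j·1.257e+04·0.0245 = 0 + j307.9 Ω
Step 3 — Parallel branch: R2 || L = 1/(1/R2 + 1/L) = 31.06 + j304.7 Ω.
Step 4 — Series with R1: Z_total = R1 + (R2 || L) = 328.1 + j304.7 Ω = 447.7∠42.9° Ω.
Step 5 — Source phasor: V = 5.34∠167.6° V = -5.215 + j1.147 V.
Step 6 — Current: I = V / Z = -0.006792 + j0.009804 A = 0.01193∠124.7° A.
Step 7 — Complex power: S = V·I* = 0.04666 + j0.04334 VA.
Step 8 — Real power: P = Re(S) = 0.04666 W.
Step 9 — Reactive power: Q = Im(S) = 0.04334 VAR.
Step 10 — Apparent power: |S| = 0.06369 VA.
Step 11 — Power factor: PF = P/|S| = 0.7327 (lagging).

(a) P = 0.04666 W  (b) Q = 0.04334 VAR  (c) S = 0.06369 VA  (d) PF = 0.7327 (lagging)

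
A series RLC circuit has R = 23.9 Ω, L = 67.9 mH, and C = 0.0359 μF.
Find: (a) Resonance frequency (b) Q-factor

Step 1 — Resonance condition Im(Z)=0 gives ω₀ = 1/√(LC).
Step 2 — ω₀ = 1/√(0.0679·3.59e-08) = 2.025e+04 rad/s.
Step 3 — f₀ = ω₀/(2π) = 3224 Hz.
Step 4 — Series Q: Q = ω₀L/R = 2.025e+04·0.0679/23.9 = 57.54.

(a) f₀ = 3224 Hz  (b) Q = 57.54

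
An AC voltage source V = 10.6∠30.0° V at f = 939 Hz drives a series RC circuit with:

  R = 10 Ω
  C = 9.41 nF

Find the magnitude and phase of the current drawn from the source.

Step 1 — Angular frequency: ω = 2π·f = 2π·939 = 5900 rad/s.
Step 2 — Component impedances:
  R: Z = R = 10 Ω
  C: Z = 1/(jωC) = -j/(ω·C) = 0 - j1.801e+04 Ω
Step 3 — Series combination: Z_total = R + C = 10 - j1.801e+04 Ω = 1.801e+04∠-90.0° Ω.
Step 4 — Source phasor: V = 10.6∠30.0° V = 9.18 + j5.3 V.
Step 5 — Ohm's law: I = V / Z_total = (9.18 + j5.3) / (10 - j1.801e+04) = -0.000294 + j0.0005098 A.
Step 6 — Convert to polar: |I| = 0.0005885 A, ∠I = 120.0°.

I = 0.0005885∠120.0° A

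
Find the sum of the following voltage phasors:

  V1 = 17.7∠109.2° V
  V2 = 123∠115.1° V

Step 1 — Convert each phasor to rectangular form:
  V1 = 17.7·(cos(109.2°) + j·sin(109.2°)) = -5.821 + j16.72 V
  V2 = 123·(cos(115.1°) + j·sin(115.1°)) = -52.18 + j111.4 V
Step 2 — Sum components: V_total = -58 + j128.1 V.
Step 3 — Convert to polar: |V_total| = 140.6 V, ∠V_total = 114.4°.

V_total = 140.6∠114.4° V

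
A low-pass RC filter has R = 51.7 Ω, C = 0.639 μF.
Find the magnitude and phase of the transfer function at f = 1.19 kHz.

Step 1 — Angular frequency: ω = 2π·1190 = 7477 rad/s.
Step 2 — Transfer function: H(jω) = 1/(1 + jωRC).
Step 3 — Denominator: 1 + jωRC = 1 + j·7477·51.7·6.39e-07 = 1 + j0.247.
Step 4 — H = 0.9425 - j0.2328.
Step 5 — Magnitude: |H| = 0.9708 (-0.3 dB); phase: φ = -13.9°.

|H| = 0.9708 (-0.3 dB), φ = -13.9°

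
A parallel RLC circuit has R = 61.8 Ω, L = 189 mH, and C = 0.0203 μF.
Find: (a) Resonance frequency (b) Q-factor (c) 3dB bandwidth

Step 1 — Resonance: ω₀ = 1/√(LC) = 1/√(0.189·2.03e-08) = 1.614e+04 rad/s.
Step 2 — f₀ = ω₀/(2π) = 2569 Hz.
Step 3 — Parallel Q: Q = R/(ω₀L) = 61.8/(1.614e+04·0.189) = 0.02025.
Step 4 — Bandwidth: Δω = ω₀/Q = 7.971e+05 rad/s; BW = Δω/(2π) = 1.269e+05 Hz.

(a) f₀ = 2569 Hz  (b) Q = 0.02025  (c) BW = 1.269e+05 Hz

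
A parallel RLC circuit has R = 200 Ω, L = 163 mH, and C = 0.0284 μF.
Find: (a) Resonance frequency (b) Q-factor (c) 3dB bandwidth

Step 1 — Resonance: ω₀ = 1/√(LC) = 1/√(0.163·2.84e-08) = 1.47e+04 rad/s.
Step 2 — f₀ = ω₀/(2π) = 2339 Hz.
Step 3 — Parallel Q: Q = R/(ω₀L) = 200/(1.47e+04·0.163) = 0.08348.
Step 4 — Bandwidth: Δω = ω₀/Q = 1.761e+05 rad/s; BW = Δω/(2π) = 2.802e+04 Hz.

(a) f₀ = 2339 Hz  (b) Q = 0.08348  (c) BW = 2.802e+04 Hz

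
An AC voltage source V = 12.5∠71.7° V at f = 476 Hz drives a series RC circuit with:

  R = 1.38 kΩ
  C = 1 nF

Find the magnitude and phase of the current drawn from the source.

Step 1 — Angular frequency: ω = 2π·f = 2π·476 = 2991 rad/s.
Step 2 — Component impedances:
  R: Z = R = 1380 Ω
  C: Z = 1/(jωC) = -j/(ω·C) = 0 - j3.344e+05 Ω
Step 3 — Series combination: Z_total = R + C = 1380 - j3.344e+05 Ω = 3.344e+05∠-89.8° Ω.
Step 4 — Source phasor: V = 12.5∠71.7° V = 3.925 + j11.87 V.
Step 5 — Ohm's law: I = V / Z_total = (3.925 + j11.87) / (1380 - j3.344e+05) = -3.545e-05 + j1.188e-05 A.
Step 6 — Convert to polar: |I| = 3.738e-05 A, ∠I = 161.5°.

I = 3.738e-05∠161.5° A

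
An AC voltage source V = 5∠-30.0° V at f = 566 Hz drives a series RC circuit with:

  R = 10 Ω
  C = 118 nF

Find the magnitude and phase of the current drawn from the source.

Step 1 — Angular frequency: ω = 2π·f = 2π·566 = 3556 rad/s.
Step 2 — Component impedances:
  R: Z = R = 10 Ω
  C: Z = 1/(jωC) = -j/(ω·C) = 0 - j2383 Ω
Step 3 — Series combination: Z_total = R + C = 10 - j2383 Ω = 2383∠-89.8° Ω.
Step 4 — Source phasor: V = 5∠-30.0° V = 4.33 - j2.5 V.
Step 5 — Ohm's law: I = V / Z_total = (4.33 - j2.5) / (10 - j2383) = 0.001057 + j0.001813 A.
Step 6 — Convert to polar: |I| = 0.002098 A, ∠I = 59.8°.

I = 0.002098∠59.8° A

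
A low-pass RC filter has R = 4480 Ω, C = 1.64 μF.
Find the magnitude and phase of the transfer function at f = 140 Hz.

Step 1 — Angular frequency: ω = 2π·140 = 879.6 rad/s.
Step 2 — Transfer function: H(jω) = 1/(1 + jωRC).
Step 3 — Denominator: 1 + jωRC = 1 + j·879.6·4480·1.64e-06 = 1 + j6.463.
Step 4 — H = 0.02338 - j0.1511.
Step 5 — Magnitude: |H| = 0.1529 (-16.3 dB); phase: φ = -81.2°.

|H| = 0.1529 (-16.3 dB), φ = -81.2°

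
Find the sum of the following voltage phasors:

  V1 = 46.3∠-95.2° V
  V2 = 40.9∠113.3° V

Step 1 — Convert each phasor to rectangular form:
  V1 = 46.3·(cos(-95.2°) + j·sin(-95.2°)) = -4.196 - j46.11 V
  V2 = 40.9·(cos(113.3°) + j·sin(113.3°)) = -16.18 + j37.56 V
Step 2 — Sum components: V_total = -20.37 - j8.545 V.
Step 3 — Convert to polar: |V_total| = 22.09 V, ∠V_total = -157.2°.

V_total = 22.09∠-157.2° V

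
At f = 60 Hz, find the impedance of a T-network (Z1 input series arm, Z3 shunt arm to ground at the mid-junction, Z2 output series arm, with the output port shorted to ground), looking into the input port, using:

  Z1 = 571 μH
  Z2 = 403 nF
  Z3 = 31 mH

Step 1 — Angular frequency: ω = 2π·f = 2π·60 = 377 rad/s.
Step 2 — Component impedances:
  Z1: Z = jωL = j·377·0.000571 = 0 + j0.2153 Ω
  Z2: Z = 1/(jωC) = -j/(ω·C) = 0 - j6582 Ω
  Z3: Z = jωL = j·377·0.031 = 0 + j11.69 Ω
Step 3 — With the output port shorted to ground, the output series arm Z2 runs from the junction to ground; the shunt arm Z3 also runs from the junction to ground. They appear in parallel: Z3 || Z2 = 0 + j11.71 Ω.
Step 4 — Series with input arm Z1: Z_in = Z1 + (Z3 || Z2) = 0 + j11.92 Ω = 11.92∠90.0° Ω.

Z = 0 + j11.92 Ω = 11.92∠90.0° Ω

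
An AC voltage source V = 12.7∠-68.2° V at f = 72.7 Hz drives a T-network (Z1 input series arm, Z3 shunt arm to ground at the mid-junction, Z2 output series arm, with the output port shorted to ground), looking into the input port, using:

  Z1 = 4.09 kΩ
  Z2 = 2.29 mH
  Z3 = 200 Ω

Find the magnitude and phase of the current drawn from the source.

Step 1 — Angular frequency: ω = 2π·f = 2π·72.7 = 456.8 rad/s.
Step 2 — Component impedances:
  Z1: Z = R = 4090 Ω
  Z2: Z = jωL = j·456.8·0.00229 = 0 + j1.046 Ω
  Z3: Z = R = 200 Ω
Step 3 — With the output port shorted to ground, the output series arm Z2 runs from the junction to ground; the shunt arm Z3 also runs from the junction to ground. They appear in parallel: Z3 || Z2 = 0.005471 + j1.046 Ω.
Step 4 — Series with input arm Z1: Z_in = Z1 + (Z3 || Z2) = 4090 + j1.046 Ω = 4090∠0.0° Ω.
Step 5 — Source phasor: V = 12.7∠-68.2° V = 4.716 - j11.79 V.
Step 6 — Ohm's law: I = V / Z_total = (4.716 - j11.79) / (4090 + j1.046) = 0.001152 - j0.002883 A.
Step 7 — Convert to polar: |I| = 0.003105 A, ∠I = -68.2°.

I = 0.003105∠-68.2° A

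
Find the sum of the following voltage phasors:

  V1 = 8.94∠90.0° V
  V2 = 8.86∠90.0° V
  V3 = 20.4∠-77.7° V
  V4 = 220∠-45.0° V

Step 1 — Convert each phasor to rectangular form:
  V1 = 8.94·(cos(90.0°) + j·sin(90.0°)) = 0 + j8.94 V
  V2 = 8.86·(cos(90.0°) + j·sin(90.0°)) = 0 + j8.86 V
  V3 = 20.4·(cos(-77.7°) + j·sin(-77.7°)) = 4.346 - j19.93 V
  V4 = 220·(cos(-45.0°) + j·sin(-45.0°)) = 155.6 - j155.6 V
Step 2 — Sum components: V_total = 159.9 - j157.7 V.
Step 3 — Convert to polar: |V_total| = 224.6 V, ∠V_total = -44.6°.

V_total = 224.6∠-44.6° V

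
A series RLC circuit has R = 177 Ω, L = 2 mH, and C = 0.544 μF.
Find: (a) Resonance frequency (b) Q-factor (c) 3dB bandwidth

Step 1 — Resonance condition Im(Z)=0 gives ω₀ = 1/√(LC).
Step 2 — ω₀ = 1/√(0.002·5.44e-07) = 3.032e+04 rad/s.
Step 3 — f₀ = ω₀/(2π) = 4825 Hz.
Step 4 — Series Q: Q = ω₀L/R = 3.032e+04·0.002/177 = 0.3426.
Step 5 — 3dB bandwidth: Δω = ω₀/Q = 8.85e+04 rad/s; BW = Δω/(2π) = 1.409e+04 Hz.

(a) f₀ = 4825 Hz  (b) Q = 0.3426  (c) BW = 1.409e+04 Hz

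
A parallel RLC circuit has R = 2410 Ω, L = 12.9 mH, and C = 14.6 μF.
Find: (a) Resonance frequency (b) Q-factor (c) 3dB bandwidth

Step 1 — Resonance: ω₀ = 1/√(LC) = 1/√(0.0129·1.46e-05) = 2304 rad/s.
Step 2 — f₀ = ω₀/(2π) = 366.7 Hz.
Step 3 — Parallel Q: Q = R/(ω₀L) = 2410/(2304·0.0129) = 81.08.
Step 4 — Bandwidth: Δω = ω₀/Q = 28.42 rad/s; BW = Δω/(2π) = 4.523 Hz.

(a) f₀ = 366.7 Hz  (b) Q = 81.08  (c) BW = 4.523 Hz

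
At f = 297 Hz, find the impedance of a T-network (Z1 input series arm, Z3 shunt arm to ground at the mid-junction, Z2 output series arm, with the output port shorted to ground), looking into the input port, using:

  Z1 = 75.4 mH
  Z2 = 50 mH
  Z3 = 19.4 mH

Step 1 — Angular frequency: ω = 2π·f = 2π·297 = 1866 rad/s.
Step 2 — Component impedances:
  Z1: Z = jωL = j·1866·0.0754 = 0 + j140.7 Ω
  Z2: Z = jωL = j·1866·0.05 = 0 + j93.31 Ω
  Z3: Z = jωL = j·1866·0.0194 = 0 + j36.2 Ω
Step 3 — With the output port shorted to ground, the output series arm Z2 runs from the junction to ground; the shunt arm Z3 also runs from the junction to ground. They appear in parallel: Z3 || Z2 = 0 + j26.08 Ω.
Step 4 — Series with input arm Z1: Z_in = Z1 + (Z3 || Z2) = 0 + j166.8 Ω = 166.8∠90.0° Ω.

Z = 0 + j166.8 Ω = 166.8∠90.0° Ω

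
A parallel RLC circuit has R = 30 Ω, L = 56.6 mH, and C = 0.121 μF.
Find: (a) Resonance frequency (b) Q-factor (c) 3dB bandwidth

Step 1 — Resonance: ω₀ = 1/√(LC) = 1/√(0.0566·1.21e-07) = 1.208e+04 rad/s.
Step 2 — f₀ = ω₀/(2π) = 1923 Hz.
Step 3 — Parallel Q: Q = R/(ω₀L) = 30/(1.208e+04·0.0566) = 0.04386.
Step 4 — Bandwidth: Δω = ω₀/Q = 2.755e+05 rad/s; BW = Δω/(2π) = 4.384e+04 Hz.

(a) f₀ = 1923 Hz  (b) Q = 0.04386  (c) BW = 4.384e+04 Hz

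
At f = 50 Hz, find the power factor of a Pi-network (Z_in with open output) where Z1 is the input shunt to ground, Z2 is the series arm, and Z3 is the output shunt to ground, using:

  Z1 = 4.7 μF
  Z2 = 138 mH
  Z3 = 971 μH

Step 1 — Angular frequency: ω = 2π·f = 2π·50 = 314.2 rad/s.
Step 2 — Component impedances:
  Z1: Z = 1/(jωC) = -j/(ω·C) = 0 - j677.3 Ω
  Z2: Z = jωL = j·314.2·0.138 = 0 + j43.35 Ω
  Z3: Z = jωL = j·314.2·0.000971 = 0 + j0.305 Ω
Step 3 — With open output, the series arm Z2 and the output shunt Z3 appear in series to ground: Z2 + Z3 = 0 + j43.66 Ω.
Step 4 — Parallel with input shunt Z1: Z_in = Z1 || (Z2 + Z3) = 0 + j46.67 Ω = 46.67∠90.0° Ω.
Step 5 — Power factor: PF = cos(φ) = Re(Z)/|Z| = -0/46.67 = -0.
Step 6 — Type: Im(Z) = 46.67 ⇒ lagging (phase φ = 90.0°).

PF = -0 (lagging, φ = 90.0°)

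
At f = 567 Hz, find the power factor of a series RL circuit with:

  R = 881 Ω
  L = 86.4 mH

Step 1 — Angular frequency: ω = 2π·f = 2π·567 = 3563 rad/s.
Step 2 — Component impedances:
  R: Z = R = 881 Ω
  L: Z = jωL = j·3563·0.0864 = 0 + j307.8 Ω
Step 3 — Series combination: Z_total = R + L = 881 + j307.8 Ω = 933.2∠19.3° Ω.
Step 4 — Power factor: PF = cos(φ) = Re(Z)/|Z| = 881/933.22 = 0.944.
Step 5 — Type: Im(Z) = 307.8 ⇒ lagging (phase φ = 19.3°).

PF = 0.944 (lagging, φ = 19.3°)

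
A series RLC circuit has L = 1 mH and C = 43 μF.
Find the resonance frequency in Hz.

Step 1 — Resonance condition Im(Z)=0 gives ω₀ = 1/√(LC).
Step 2 — ω₀ = 1/√(0.001·4.3e-05) = 4822 rad/s.
Step 3 — f₀ = ω₀/(2π) = 767.5 Hz.

f₀ = 767.5 Hz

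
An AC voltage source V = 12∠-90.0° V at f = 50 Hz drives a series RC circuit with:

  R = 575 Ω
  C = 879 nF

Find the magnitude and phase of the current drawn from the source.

Step 1 — Angular frequency: ω = 2π·f = 2π·50 = 314.2 rad/s.
Step 2 — Component impedances:
  R: Z = R = 575 Ω
  C: Z = 1/(jωC) = -j/(ω·C) = 0 - j3621 Ω
Step 3 — Series combination: Z_total = R + C = 575 - j3621 Ω = 3667∠-81.0° Ω.
Step 4 — Source phasor: V = 12∠-90.0° V = 0 - j12 V.
Step 5 — Ohm's law: I = V / Z_total = (0 - j12) / (575 - j3621) = 0.003232 - j0.0005132 A.
Step 6 — Convert to polar: |I| = 0.003273 A, ∠I = -9.0°.

I = 0.003273∠-9.0° A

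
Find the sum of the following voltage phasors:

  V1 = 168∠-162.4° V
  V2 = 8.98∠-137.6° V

Step 1 — Convert each phasor to rectangular form:
  V1 = 168·(cos(-162.4°) + j·sin(-162.4°)) = -160.1 - j50.8 V
  V2 = 8.98·(cos(-137.6°) + j·sin(-137.6°)) = -6.631 - j6.055 V
Step 2 — Sum components: V_total = -166.8 - j56.85 V.
Step 3 — Convert to polar: |V_total| = 176.2 V, ∠V_total = -161.2°.

V_total = 176.2∠-161.2° V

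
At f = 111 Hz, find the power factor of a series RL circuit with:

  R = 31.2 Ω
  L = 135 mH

Step 1 — Angular frequency: ω = 2π·f = 2π·111 = 697.4 rad/s.
Step 2 — Component impedances:
  R: Z = R = 31.2 Ω
  L: Z = jωL = j·697.4·0.135 = 0 + j94.15 Ω
Step 3 — Series combination: Z_total = R + L = 31.2 + j94.15 Ω = 99.19∠71.7° Ω.
Step 4 — Power factor: PF = cos(φ) = Re(Z)/|Z| = 31.2/99.188 = 0.3146.
Step 5 — Type: Im(Z) = 94.15 ⇒ lagging (phase φ = 71.7°).

PF = 0.3146 (lagging, φ = 71.7°)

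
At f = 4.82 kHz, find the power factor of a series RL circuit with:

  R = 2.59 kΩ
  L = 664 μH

Step 1 — Angular frequency: ω = 2π·f = 2π·4820 = 3.028e+04 rad/s.
Step 2 — Component impedances:
  R: Z = R = 2590 Ω
  L: Z = jωL = j·3.028e+04·0.000664 = 0 + j20.11 Ω
Step 3 — Series combination: Z_total = R + L = 2590 + j20.11 Ω = 2590∠0.4° Ω.
Step 4 — Power factor: PF = cos(φ) = Re(Z)/|Z| = 2590/2590 = 1.
Step 5 — Type: Im(Z) = 20.11 ⇒ lagging (phase φ = 0.4°).

PF = 1 (lagging, φ = 0.4°)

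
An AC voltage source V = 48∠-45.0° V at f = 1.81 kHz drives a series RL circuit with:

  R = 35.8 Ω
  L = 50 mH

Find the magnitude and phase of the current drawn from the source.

Step 1 — Angular frequency: ω = 2π·f = 2π·1810 = 1.137e+04 rad/s.
Step 2 — Component impedances:
  R: Z = R = 35.8 Ω
  L: Z = jωL = j·1.137e+04·0.05 = 0 + j568.6 Ω
Step 3 — Series combination: Z_total = R + L = 35.8 + j568.6 Ω = 569.8∠86.4° Ω.
Step 4 — Source phasor: V = 48∠-45.0° V = 33.94 - j33.94 V.
Step 5 — Ohm's law: I = V / Z_total = (33.94 - j33.94) / (35.8 + j568.6) = -0.05571 - j0.0632 A.
Step 6 — Convert to polar: |I| = 0.08425 A, ∠I = -131.4°.

I = 0.08425∠-131.4° A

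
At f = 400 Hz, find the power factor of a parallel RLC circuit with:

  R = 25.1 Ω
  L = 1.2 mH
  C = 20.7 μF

Step 1 — Angular frequency: ω = 2π·f = 2π·400 = 2513 rad/s.
Step 2 — Component impedances:
  R: Z = R = 25.1 Ω
  L: Z = jωL = j·2513·0.0012 = 0 + j3.016 Ω
  C: Z = 1/(jωC) = -j/(ω·C) = 0 - j19.22 Ω
Step 3 — Parallel combination: 1/Z_total = 1/R + 1/L + 1/C; Z_total = 0.4997 + j3.506 Ω = 3.541∠81.9° Ω.
Step 4 — Power factor: PF = cos(φ) = Re(Z)/|Z| = 0.4997/3.541 = 0.1411.
Step 5 — Type: Im(Z) = 3.506 ⇒ lagging (phase φ = 81.9°).

PF = 0.1411 (lagging, φ = 81.9°)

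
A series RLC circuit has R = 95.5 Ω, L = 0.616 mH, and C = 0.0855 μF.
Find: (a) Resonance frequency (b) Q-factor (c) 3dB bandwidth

Step 1 — Resonance condition Im(Z)=0 gives ω₀ = 1/√(LC).
Step 2 — ω₀ = 1/√(0.000616·8.55e-08) = 1.378e+05 rad/s.
Step 3 — f₀ = ω₀/(2π) = 2.193e+04 Hz.
Step 4 — Series Q: Q = ω₀L/R = 1.378e+05·0.000616/95.5 = 0.8888.
Step 5 — 3dB bandwidth: Δω = ω₀/Q = 1.55e+05 rad/s; BW = Δω/(2π) = 2.467e+04 Hz.

(a) f₀ = 2.193e+04 Hz  (b) Q = 0.8888  (c) BW = 2.467e+04 Hz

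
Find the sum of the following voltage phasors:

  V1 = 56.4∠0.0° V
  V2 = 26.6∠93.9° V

Step 1 — Convert each phasor to rectangular form:
  V1 = 56.4·(cos(0.0°) + j·sin(0.0°)) = 56.4 V
  V2 = 26.6·(cos(93.9°) + j·sin(93.9°)) = -1.809 + j26.54 V
Step 2 — Sum components: V_total = 54.59 + j26.54 V.
Step 3 — Convert to polar: |V_total| = 60.7 V, ∠V_total = 25.9°.

V_total = 60.7∠25.9° V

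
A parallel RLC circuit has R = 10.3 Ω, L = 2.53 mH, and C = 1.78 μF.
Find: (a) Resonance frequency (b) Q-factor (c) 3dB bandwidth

Step 1 — Resonance: ω₀ = 1/√(LC) = 1/√(0.00253·1.78e-06) = 1.49e+04 rad/s.
Step 2 — f₀ = ω₀/(2π) = 2372 Hz.
Step 3 — Parallel Q: Q = R/(ω₀L) = 10.3/(1.49e+04·0.00253) = 0.2732.
Step 4 — Bandwidth: Δω = ω₀/Q = 5.454e+04 rad/s; BW = Δω/(2π) = 8681 Hz.

(a) f₀ = 2372 Hz  (b) Q = 0.2732  (c) BW = 8681 Hz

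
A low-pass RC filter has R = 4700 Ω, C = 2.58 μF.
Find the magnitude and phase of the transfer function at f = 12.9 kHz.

Step 1 — Angular frequency: ω = 2π·1.29e+04 = 8.105e+04 rad/s.
Step 2 — Transfer function: H(jω) = 1/(1 + jωRC).
Step 3 — Denominator: 1 + jωRC = 1 + j·8.105e+04·4700·2.58e-06 = 1 + j982.8.
Step 4 — H = 1.035e-06 - j0.001017.
Step 5 — Magnitude: |H| = 0.001017 (-59.8 dB); phase: φ = -89.9°.

|H| = 0.001017 (-59.8 dB), φ = -89.9°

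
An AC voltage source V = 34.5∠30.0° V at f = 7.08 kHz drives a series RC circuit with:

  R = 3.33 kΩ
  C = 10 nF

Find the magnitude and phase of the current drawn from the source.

Step 1 — Angular frequency: ω = 2π·f = 2π·7080 = 4.448e+04 rad/s.
Step 2 — Component impedances:
  R: Z = R = 3330 Ω
  C: Z = 1/(jωC) = -j/(ω·C) = 0 - j2248 Ω
Step 3 — Series combination: Z_total = R + C = 3330 - j2248 Ω = 4018∠-34.0° Ω.
Step 4 — Source phasor: V = 34.5∠30.0° V = 29.88 + j17.25 V.
Step 5 — Ohm's law: I = V / Z_total = (29.88 + j17.25) / (3330 - j2248) = 0.003761 + j0.007719 A.
Step 6 — Convert to polar: |I| = 0.008587 A, ∠I = 64.0°.

I = 0.008587∠64.0° A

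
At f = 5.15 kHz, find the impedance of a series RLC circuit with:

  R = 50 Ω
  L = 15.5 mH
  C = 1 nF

Step 1 — Angular frequency: ω = 2π·f = 2π·5150 = 3.236e+04 rad/s.
Step 2 — Component impedances:
  R: Z = R = 50 Ω
  L: Z = jωL = j·3.236e+04·0.0155 = 0 + j501.6 Ω
  C: Z = 1/(jωC) = -j/(ω·C) = 0 - j3.09e+04 Ω
Step 3 — Series combination: Z_total = R + L + C = 50 - j3.04e+04 Ω = 3.04e+04∠-89.9° Ω.

Z = 50 - j3.04e+04 Ω = 3.04e+04∠-89.9° Ω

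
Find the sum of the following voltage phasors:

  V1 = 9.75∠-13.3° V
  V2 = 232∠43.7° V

Step 1 — Convert each phasor to rectangular form:
  V1 = 9.75·(cos(-13.3°) + j·sin(-13.3°)) = 9.488 - j2.243 V
  V2 = 232·(cos(43.7°) + j·sin(43.7°)) = 167.7 + j160.3 V
Step 2 — Sum components: V_total = 177.2 + j158 V.
Step 3 — Convert to polar: |V_total| = 237.5 V, ∠V_total = 41.7°.

V_total = 237.5∠41.7° V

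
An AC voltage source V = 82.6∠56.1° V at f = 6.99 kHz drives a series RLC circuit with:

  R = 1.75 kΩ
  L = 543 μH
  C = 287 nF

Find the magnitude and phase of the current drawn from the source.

Step 1 — Angular frequency: ω = 2π·f = 2π·6990 = 4.392e+04 rad/s.
Step 2 — Component impedances:
  R: Z = R = 1750 Ω
  L: Z = jωL = j·4.392e+04·0.000543 = 0 + j23.85 Ω
  C: Z = 1/(jωC) = -j/(ω·C) = 0 - j79.33 Ω
Step 3 — Series combination: Z_total = R + L + C = 1750 - j55.49 Ω = 1751∠-1.8° Ω.
Step 4 — Source phasor: V = 82.6∠56.1° V = 46.07 + j68.56 V.
Step 5 — Ohm's law: I = V / Z_total = (46.07 + j68.56) / (1750 - j55.49) = 0.02506 + j0.03997 A.
Step 6 — Convert to polar: |I| = 0.04718 A, ∠I = 57.9°.

I = 0.04718∠57.9° A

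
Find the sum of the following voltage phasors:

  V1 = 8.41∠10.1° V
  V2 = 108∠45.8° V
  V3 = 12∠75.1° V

Step 1 — Convert each phasor to rectangular form:
  V1 = 8.41·(cos(10.1°) + j·sin(10.1°)) = 8.28 + j1.475 V
  V2 = 108·(cos(45.8°) + j·sin(45.8°)) = 75.29 + j77.43 V
  V3 = 12·(cos(75.1°) + j·sin(75.1°)) = 3.086 + j11.6 V
Step 2 — Sum components: V_total = 86.66 + j90.5 V.
Step 3 — Convert to polar: |V_total| = 125.3 V, ∠V_total = 46.2°.

V_total = 125.3∠46.2° V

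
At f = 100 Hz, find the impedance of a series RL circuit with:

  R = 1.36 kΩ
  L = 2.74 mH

Step 1 — Angular frequency: ω = 2π·f = 2π·100 = 628.3 rad/s.
Step 2 — Component impedances:
  R: Z = R = 1360 Ω
  L: Z = jωL = j·628.3·0.00274 = 0 + j1.722 Ω
Step 3 — Series combination: Z_total = R + L = 1360 + j1.722 Ω = 1360∠0.1° Ω.

Z = 1360 + j1.722 Ω = 1360∠0.1° Ω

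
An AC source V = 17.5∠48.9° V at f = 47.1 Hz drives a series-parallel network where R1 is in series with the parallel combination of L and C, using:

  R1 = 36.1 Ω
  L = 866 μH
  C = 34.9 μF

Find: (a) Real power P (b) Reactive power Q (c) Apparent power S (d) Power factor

Step 1 — Angular frequency: ω = 2π·f = 2π·47.1 = 295.9 rad/s.
Step 2 — Component impedances:
  R1: Z = R = 36.1 Ω
  L: Z = jωL = j·295.9·0.000866 = 0 + j0.2563 Ω
  C: Z = 1/(jωC) = -j/(ω·C) = 0 - j96.82 Ω
Step 3 — Parallel branch: L || C = 1/(1/L + 1/C) = 0 + j0.257 Ω.
Step 4 — Series with R1: Z_total = R1 + (L || C) = 36.1 + j0.257 Ω = 36.1∠0.4° Ω.
Step 5 — Source phasor: V = 17.5∠48.9° V = 11.5 + j13.19 V.
Step 6 — Current: I = V / Z = 0.3213 + j0.363 A = 0.4848∠48.5° A.
Step 7 — Complex power: S = V·I* = 8.483 + j0.06038 VA.
Step 8 — Real power: P = Re(S) = 8.483 W.
Step 9 — Reactive power: Q = Im(S) = 0.06038 VAR.
Step 10 — Apparent power: |S| = 8.483 VA.
Step 11 — Power factor: PF = P/|S| = 1 (lagging).

(a) P = 8.483 W  (b) Q = 0.06038 VAR  (c) S = 8.483 VA  (d) PF = 1 (lagging)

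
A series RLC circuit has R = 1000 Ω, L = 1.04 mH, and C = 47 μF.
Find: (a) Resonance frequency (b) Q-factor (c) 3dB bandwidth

Step 1 — Resonance condition Im(Z)=0 gives ω₀ = 1/√(LC).
Step 2 — ω₀ = 1/√(0.00104·4.7e-05) = 4523 rad/s.
Step 3 — f₀ = ω₀/(2π) = 719.9 Hz.
Step 4 — Series Q: Q = ω₀L/R = 4523·0.00104/1000 = 0.004704.
Step 5 — 3dB bandwidth: Δω = ω₀/Q = 9.615e+05 rad/s; BW = Δω/(2π) = 1.53e+05 Hz.

(a) f₀ = 719.9 Hz  (b) Q = 0.004704  (c) BW = 1.53e+05 Hz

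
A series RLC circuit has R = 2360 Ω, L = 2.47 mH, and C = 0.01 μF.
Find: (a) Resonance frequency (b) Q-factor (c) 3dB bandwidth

Step 1 — Resonance: ω₀ = 1/√(LC) = 1/√(0.00247·1e-08) = 2.012e+05 rad/s.
Step 2 — f₀ = ω₀/(2π) = 3.202e+04 Hz.
Step 3 — Series Q: Q = ω₀L/R = 2.012e+05·0.00247/2360 = 0.2106.
Step 4 — Bandwidth: Δω = ω₀/Q = 9.555e+05 rad/s; BW = Δω/(2π) = 1.521e+05 Hz.

(a) f₀ = 3.202e+04 Hz  (b) Q = 0.2106  (c) BW = 1.521e+05 Hz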